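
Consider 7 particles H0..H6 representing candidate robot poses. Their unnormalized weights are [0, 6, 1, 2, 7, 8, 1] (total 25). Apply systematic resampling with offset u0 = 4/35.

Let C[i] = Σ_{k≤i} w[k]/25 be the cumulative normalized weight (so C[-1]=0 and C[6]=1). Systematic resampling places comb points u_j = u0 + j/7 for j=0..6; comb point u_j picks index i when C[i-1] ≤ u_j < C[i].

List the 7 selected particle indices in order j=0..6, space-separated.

1 2 4 4 5 5 6

C = [0, 6/25, 7/25, 9/25, 16/25, 24/25, 1]
j=0: u_0=4/35 ∈ [0, 6/25) → index 1
j=1: u_1=9/35 ∈ [6/25, 7/25) → index 2
j=2: u_2=2/5 ∈ [9/25, 16/25) → index 4
j=3: u_3=19/35 ∈ [9/25, 16/25) → index 4
j=4: u_4=24/35 ∈ [16/25, 24/25) → index 5
j=5: u_5=29/35 ∈ [16/25, 24/25) → index 5
j=6: u_6=34/35 ∈ [24/25, 1) → index 6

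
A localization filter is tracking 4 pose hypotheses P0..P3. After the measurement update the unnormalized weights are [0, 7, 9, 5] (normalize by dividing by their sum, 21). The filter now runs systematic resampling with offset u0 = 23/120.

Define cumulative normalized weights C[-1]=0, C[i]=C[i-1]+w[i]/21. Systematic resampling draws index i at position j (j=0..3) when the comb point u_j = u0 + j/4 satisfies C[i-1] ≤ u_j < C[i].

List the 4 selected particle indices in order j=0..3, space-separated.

1 2 2 3

C = [0, 1/3, 16/21, 1]
j=0: u_0=23/120 ∈ [0, 1/3) → index 1
j=1: u_1=53/120 ∈ [1/3, 16/21) → index 2
j=2: u_2=83/120 ∈ [1/3, 16/21) → index 2
j=3: u_3=113/120 ∈ [16/21, 1) → index 3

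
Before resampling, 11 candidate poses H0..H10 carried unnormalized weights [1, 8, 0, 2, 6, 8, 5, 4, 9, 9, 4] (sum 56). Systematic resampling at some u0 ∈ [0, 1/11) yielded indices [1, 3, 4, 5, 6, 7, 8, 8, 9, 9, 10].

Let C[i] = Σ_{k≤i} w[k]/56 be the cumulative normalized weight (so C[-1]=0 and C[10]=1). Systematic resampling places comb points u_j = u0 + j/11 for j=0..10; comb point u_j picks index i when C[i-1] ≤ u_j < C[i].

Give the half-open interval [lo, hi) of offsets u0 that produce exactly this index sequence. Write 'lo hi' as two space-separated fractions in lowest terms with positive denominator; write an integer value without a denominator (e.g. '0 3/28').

C = [1/56, 9/56, 9/56, 11/56, 17/56, 25/56, 15/28, 17/28, 43/56, 13/14, 1]
j=0 picked index 1: u0 ∈ [1/56, 9/56)
j=1 picked index 3: u0 ∈ [43/616, 65/616)
j=2 picked index 4: u0 ∈ [9/616, 75/616)
j=3 picked index 5: u0 ∈ [19/616, 107/616)
j=4 picked index 6: u0 ∈ [51/616, 53/308)
j=5 picked index 7: u0 ∈ [25/308, 47/308)
j=6 picked index 8: u0 ∈ [19/308, 137/616)
j=7 picked index 8: u0 ∈ [-9/308, 81/616)
j=8 picked index 9: u0 ∈ [25/616, 31/154)
j=9 picked index 9: u0 ∈ [-31/616, 17/154)
j=10 picked index 10: u0 ∈ [3/154, 1/11)
intersection: [51/616, 1/11)

51/616 1/11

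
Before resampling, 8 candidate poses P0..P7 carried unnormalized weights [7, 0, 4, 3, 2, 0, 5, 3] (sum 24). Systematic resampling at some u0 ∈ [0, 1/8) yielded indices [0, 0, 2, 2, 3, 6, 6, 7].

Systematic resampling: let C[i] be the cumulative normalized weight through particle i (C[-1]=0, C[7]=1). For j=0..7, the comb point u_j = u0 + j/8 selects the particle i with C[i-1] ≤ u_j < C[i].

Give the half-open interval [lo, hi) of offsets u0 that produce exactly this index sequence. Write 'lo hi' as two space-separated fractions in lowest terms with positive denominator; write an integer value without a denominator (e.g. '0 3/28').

1/24 1/12

C = [7/24, 7/24, 11/24, 7/12, 2/3, 2/3, 7/8, 1]
j=0 picked index 0: u0 ∈ [0, 7/24)
j=1 picked index 0: u0 ∈ [-1/8, 1/6)
j=2 picked index 2: u0 ∈ [1/24, 5/24)
j=3 picked index 2: u0 ∈ [-1/12, 1/12)
j=4 picked index 3: u0 ∈ [-1/24, 1/12)
j=5 picked index 6: u0 ∈ [1/24, 1/4)
j=6 picked index 6: u0 ∈ [-1/12, 1/8)
j=7 picked index 7: u0 ∈ [0, 1/8)
intersection: [1/24, 1/12)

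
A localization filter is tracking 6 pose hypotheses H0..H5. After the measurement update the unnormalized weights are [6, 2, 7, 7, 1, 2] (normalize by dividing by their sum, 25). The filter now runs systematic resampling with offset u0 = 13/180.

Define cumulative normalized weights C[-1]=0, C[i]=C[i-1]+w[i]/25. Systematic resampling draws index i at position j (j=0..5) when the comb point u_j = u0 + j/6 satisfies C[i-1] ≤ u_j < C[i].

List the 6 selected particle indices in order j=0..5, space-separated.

C = [6/25, 8/25, 3/5, 22/25, 23/25, 1]
j=0: u_0=13/180 ∈ [0, 6/25) → index 0
j=1: u_1=43/180 ∈ [0, 6/25) → index 0
j=2: u_2=73/180 ∈ [8/25, 3/5) → index 2
j=3: u_3=103/180 ∈ [8/25, 3/5) → index 2
j=4: u_4=133/180 ∈ [3/5, 22/25) → index 3
j=5: u_5=163/180 ∈ [22/25, 23/25) → index 4

0 0 2 2 3 4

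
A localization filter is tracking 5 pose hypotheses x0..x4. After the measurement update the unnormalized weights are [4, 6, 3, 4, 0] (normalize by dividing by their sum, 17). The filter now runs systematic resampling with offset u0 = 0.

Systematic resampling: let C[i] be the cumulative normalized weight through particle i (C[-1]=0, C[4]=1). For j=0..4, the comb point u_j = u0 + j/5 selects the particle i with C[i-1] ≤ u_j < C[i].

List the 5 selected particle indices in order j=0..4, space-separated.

C = [4/17, 10/17, 13/17, 1, 1]
j=0: u_0=0 ∈ [0, 4/17) → index 0
j=1: u_1=1/5 ∈ [0, 4/17) → index 0
j=2: u_2=2/5 ∈ [4/17, 10/17) → index 1
j=3: u_3=3/5 ∈ [10/17, 13/17) → index 2
j=4: u_4=4/5 ∈ [13/17, 1) → index 3

0 0 1 2 3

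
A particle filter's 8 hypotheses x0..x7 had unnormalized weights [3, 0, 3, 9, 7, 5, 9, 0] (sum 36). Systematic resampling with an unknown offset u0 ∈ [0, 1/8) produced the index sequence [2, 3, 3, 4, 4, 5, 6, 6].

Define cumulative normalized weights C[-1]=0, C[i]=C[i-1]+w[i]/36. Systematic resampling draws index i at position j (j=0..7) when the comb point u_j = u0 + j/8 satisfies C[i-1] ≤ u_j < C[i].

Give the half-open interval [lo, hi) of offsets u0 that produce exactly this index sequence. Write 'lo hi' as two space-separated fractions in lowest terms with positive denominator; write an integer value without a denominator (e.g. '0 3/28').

C = [1/12, 1/12, 1/6, 5/12, 11/18, 3/4, 1, 1]
j=0 picked index 2: u0 ∈ [1/12, 1/6)
j=1 picked index 3: u0 ∈ [1/24, 7/24)
j=2 picked index 3: u0 ∈ [-1/12, 1/6)
j=3 picked index 4: u0 ∈ [1/24, 17/72)
j=4 picked index 4: u0 ∈ [-1/12, 1/9)
j=5 picked index 5: u0 ∈ [-1/72, 1/8)
j=6 picked index 6: u0 ∈ [0, 1/4)
j=7 picked index 6: u0 ∈ [-1/8, 1/8)
intersection: [1/12, 1/9)

1/12 1/9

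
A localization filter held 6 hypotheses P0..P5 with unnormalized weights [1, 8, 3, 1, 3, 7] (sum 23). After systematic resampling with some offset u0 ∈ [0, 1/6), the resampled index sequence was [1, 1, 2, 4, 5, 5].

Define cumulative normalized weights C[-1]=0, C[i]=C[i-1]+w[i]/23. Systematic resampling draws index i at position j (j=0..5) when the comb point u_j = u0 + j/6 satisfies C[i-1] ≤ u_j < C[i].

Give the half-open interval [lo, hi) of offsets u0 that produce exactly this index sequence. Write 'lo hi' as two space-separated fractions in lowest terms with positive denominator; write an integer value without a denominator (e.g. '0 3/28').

3/46 1/6

C = [1/23, 9/23, 12/23, 13/23, 16/23, 1]
j=0 picked index 1: u0 ∈ [1/23, 9/23)
j=1 picked index 1: u0 ∈ [-17/138, 31/138)
j=2 picked index 2: u0 ∈ [4/69, 13/69)
j=3 picked index 4: u0 ∈ [3/46, 9/46)
j=4 picked index 5: u0 ∈ [2/69, 1/3)
j=5 picked index 5: u0 ∈ [-19/138, 1/6)
intersection: [3/46, 1/6)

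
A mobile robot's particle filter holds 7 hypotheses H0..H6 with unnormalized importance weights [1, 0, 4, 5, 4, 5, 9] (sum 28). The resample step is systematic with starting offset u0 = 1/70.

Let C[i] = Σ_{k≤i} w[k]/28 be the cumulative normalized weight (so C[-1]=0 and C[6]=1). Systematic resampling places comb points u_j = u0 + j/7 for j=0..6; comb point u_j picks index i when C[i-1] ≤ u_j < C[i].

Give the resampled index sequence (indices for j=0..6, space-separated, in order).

0 2 3 4 5 6 6

C = [1/28, 1/28, 5/28, 5/14, 1/2, 19/28, 1]
j=0: u_0=1/70 ∈ [0, 1/28) → index 0
j=1: u_1=11/70 ∈ [1/28, 5/28) → index 2
j=2: u_2=3/10 ∈ [5/28, 5/14) → index 3
j=3: u_3=31/70 ∈ [5/14, 1/2) → index 4
j=4: u_4=41/70 ∈ [1/2, 19/28) → index 5
j=5: u_5=51/70 ∈ [19/28, 1) → index 6
j=6: u_6=61/70 ∈ [19/28, 1) → index 6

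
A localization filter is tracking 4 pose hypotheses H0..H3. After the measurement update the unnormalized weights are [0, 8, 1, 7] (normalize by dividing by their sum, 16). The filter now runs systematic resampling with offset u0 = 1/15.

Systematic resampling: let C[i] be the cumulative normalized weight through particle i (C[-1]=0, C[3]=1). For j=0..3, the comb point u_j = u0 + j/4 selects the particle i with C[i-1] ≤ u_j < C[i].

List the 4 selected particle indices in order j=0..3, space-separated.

C = [0, 1/2, 9/16, 1]
j=0: u_0=1/15 ∈ [0, 1/2) → index 1
j=1: u_1=19/60 ∈ [0, 1/2) → index 1
j=2: u_2=17/30 ∈ [9/16, 1) → index 3
j=3: u_3=49/60 ∈ [9/16, 1) → index 3

1 1 3 3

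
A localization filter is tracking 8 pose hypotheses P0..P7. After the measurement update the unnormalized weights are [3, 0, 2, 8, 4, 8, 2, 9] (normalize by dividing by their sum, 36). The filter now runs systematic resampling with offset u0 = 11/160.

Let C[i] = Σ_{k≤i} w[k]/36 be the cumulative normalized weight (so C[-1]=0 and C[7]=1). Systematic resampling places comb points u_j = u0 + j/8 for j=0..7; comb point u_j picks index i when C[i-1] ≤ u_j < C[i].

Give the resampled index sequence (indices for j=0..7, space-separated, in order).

C = [1/12, 1/12, 5/36, 13/36, 17/36, 25/36, 3/4, 1]
j=0: u_0=11/160 ∈ [0, 1/12) → index 0
j=1: u_1=31/160 ∈ [5/36, 13/36) → index 3
j=2: u_2=51/160 ∈ [5/36, 13/36) → index 3
j=3: u_3=71/160 ∈ [13/36, 17/36) → index 4
j=4: u_4=91/160 ∈ [17/36, 25/36) → index 5
j=5: u_5=111/160 ∈ [17/36, 25/36) → index 5
j=6: u_6=131/160 ∈ [3/4, 1) → index 7
j=7: u_7=151/160 ∈ [3/4, 1) → index 7

0 3 3 4 5 5 7 7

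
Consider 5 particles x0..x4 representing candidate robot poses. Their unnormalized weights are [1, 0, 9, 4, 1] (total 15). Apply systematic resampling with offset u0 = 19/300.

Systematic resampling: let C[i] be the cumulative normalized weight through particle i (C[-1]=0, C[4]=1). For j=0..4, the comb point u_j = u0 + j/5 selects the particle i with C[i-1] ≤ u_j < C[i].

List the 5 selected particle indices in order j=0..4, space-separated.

0 2 2 2 3

C = [1/15, 1/15, 2/3, 14/15, 1]
j=0: u_0=19/300 ∈ [0, 1/15) → index 0
j=1: u_1=79/300 ∈ [1/15, 2/3) → index 2
j=2: u_2=139/300 ∈ [1/15, 2/3) → index 2
j=3: u_3=199/300 ∈ [1/15, 2/3) → index 2
j=4: u_4=259/300 ∈ [2/3, 14/15) → index 3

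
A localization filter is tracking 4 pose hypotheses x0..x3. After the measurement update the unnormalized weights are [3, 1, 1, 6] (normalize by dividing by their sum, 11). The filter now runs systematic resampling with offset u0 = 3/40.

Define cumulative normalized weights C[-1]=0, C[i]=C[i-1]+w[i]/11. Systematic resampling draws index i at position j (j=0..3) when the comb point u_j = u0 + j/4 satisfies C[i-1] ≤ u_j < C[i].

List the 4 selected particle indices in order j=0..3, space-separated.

0 1 3 3

C = [3/11, 4/11, 5/11, 1]
j=0: u_0=3/40 ∈ [0, 3/11) → index 0
j=1: u_1=13/40 ∈ [3/11, 4/11) → index 1
j=2: u_2=23/40 ∈ [5/11, 1) → index 3
j=3: u_3=33/40 ∈ [5/11, 1) → index 3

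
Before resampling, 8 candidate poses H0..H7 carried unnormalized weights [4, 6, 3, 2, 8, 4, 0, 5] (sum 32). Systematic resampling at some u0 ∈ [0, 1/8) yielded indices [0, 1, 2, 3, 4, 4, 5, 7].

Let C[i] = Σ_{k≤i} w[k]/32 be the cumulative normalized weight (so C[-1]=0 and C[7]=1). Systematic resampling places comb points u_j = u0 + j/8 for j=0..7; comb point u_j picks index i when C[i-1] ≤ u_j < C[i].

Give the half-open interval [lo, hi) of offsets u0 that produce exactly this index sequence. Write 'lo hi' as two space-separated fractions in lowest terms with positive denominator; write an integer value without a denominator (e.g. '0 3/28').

1/16 3/32

C = [1/8, 5/16, 13/32, 15/32, 23/32, 27/32, 27/32, 1]
j=0 picked index 0: u0 ∈ [0, 1/8)
j=1 picked index 1: u0 ∈ [0, 3/16)
j=2 picked index 2: u0 ∈ [1/16, 5/32)
j=3 picked index 3: u0 ∈ [1/32, 3/32)
j=4 picked index 4: u0 ∈ [-1/32, 7/32)
j=5 picked index 4: u0 ∈ [-5/32, 3/32)
j=6 picked index 5: u0 ∈ [-1/32, 3/32)
j=7 picked index 7: u0 ∈ [-1/32, 1/8)
intersection: [1/16, 3/32)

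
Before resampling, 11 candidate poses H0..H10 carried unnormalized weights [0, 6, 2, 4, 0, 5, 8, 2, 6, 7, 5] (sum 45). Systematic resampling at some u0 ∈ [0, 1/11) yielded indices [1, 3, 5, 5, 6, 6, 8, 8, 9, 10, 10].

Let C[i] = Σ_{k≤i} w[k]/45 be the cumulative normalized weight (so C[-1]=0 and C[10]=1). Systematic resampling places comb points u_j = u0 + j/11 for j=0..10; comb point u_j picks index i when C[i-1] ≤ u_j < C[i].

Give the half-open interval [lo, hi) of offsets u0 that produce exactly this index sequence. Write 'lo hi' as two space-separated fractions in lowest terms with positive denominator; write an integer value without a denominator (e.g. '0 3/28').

C = [0, 2/15, 8/45, 4/15, 4/15, 17/45, 5/9, 3/5, 11/15, 8/9, 1]
j=0 picked index 1: u0 ∈ [0, 2/15)
j=1 picked index 3: u0 ∈ [43/495, 29/165)
j=2 picked index 5: u0 ∈ [14/165, 97/495)
j=3 picked index 5: u0 ∈ [-1/165, 52/495)
j=4 picked index 6: u0 ∈ [7/495, 19/99)
j=5 picked index 6: u0 ∈ [-38/495, 10/99)
j=6 picked index 8: u0 ∈ [3/55, 31/165)
j=7 picked index 8: u0 ∈ [-2/55, 16/165)
j=8 picked index 9: u0 ∈ [1/165, 16/99)
j=9 picked index 10: u0 ∈ [7/99, 2/11)
j=10 picked index 10: u0 ∈ [-2/99, 1/11)
intersection: [43/495, 1/11)

43/495 1/11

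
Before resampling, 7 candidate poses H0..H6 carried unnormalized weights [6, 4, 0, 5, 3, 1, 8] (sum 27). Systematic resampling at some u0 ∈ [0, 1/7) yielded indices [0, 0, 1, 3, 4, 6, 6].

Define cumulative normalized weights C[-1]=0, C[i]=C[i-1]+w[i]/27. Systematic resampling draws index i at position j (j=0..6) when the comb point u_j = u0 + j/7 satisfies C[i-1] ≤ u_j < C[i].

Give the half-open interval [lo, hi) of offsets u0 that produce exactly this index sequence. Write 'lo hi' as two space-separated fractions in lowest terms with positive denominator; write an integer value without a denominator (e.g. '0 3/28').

0 5/63

C = [2/9, 10/27, 10/27, 5/9, 2/3, 19/27, 1]
j=0 picked index 0: u0 ∈ [0, 2/9)
j=1 picked index 0: u0 ∈ [-1/7, 5/63)
j=2 picked index 1: u0 ∈ [-4/63, 16/189)
j=3 picked index 3: u0 ∈ [-11/189, 8/63)
j=4 picked index 4: u0 ∈ [-1/63, 2/21)
j=5 picked index 6: u0 ∈ [-2/189, 2/7)
j=6 picked index 6: u0 ∈ [-29/189, 1/7)
intersection: [0, 5/63)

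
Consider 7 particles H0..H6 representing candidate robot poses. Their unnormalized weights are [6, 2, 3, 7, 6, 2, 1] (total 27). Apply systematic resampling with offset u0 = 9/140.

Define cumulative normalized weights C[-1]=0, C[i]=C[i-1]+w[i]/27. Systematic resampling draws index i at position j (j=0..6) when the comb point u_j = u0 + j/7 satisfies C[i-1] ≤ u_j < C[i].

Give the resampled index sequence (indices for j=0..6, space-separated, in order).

0 0 2 3 3 4 5

C = [2/9, 8/27, 11/27, 2/3, 8/9, 26/27, 1]
j=0: u_0=9/140 ∈ [0, 2/9) → index 0
j=1: u_1=29/140 ∈ [0, 2/9) → index 0
j=2: u_2=7/20 ∈ [8/27, 11/27) → index 2
j=3: u_3=69/140 ∈ [11/27, 2/3) → index 3
j=4: u_4=89/140 ∈ [11/27, 2/3) → index 3
j=5: u_5=109/140 ∈ [2/3, 8/9) → index 4
j=6: u_6=129/140 ∈ [8/9, 26/27) → index 5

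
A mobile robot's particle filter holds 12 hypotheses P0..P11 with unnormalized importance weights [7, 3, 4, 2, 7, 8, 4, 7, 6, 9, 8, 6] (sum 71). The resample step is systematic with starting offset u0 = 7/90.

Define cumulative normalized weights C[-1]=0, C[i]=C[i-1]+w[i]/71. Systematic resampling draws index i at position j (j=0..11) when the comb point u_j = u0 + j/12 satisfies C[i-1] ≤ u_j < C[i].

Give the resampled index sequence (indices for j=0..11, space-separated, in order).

0 2 4 5 5 7 7 8 9 10 10 11

C = [7/71, 10/71, 14/71, 16/71, 23/71, 31/71, 35/71, 42/71, 48/71, 57/71, 65/71, 1]
j=0: u_0=7/90 ∈ [0, 7/71) → index 0
j=1: u_1=29/180 ∈ [10/71, 14/71) → index 2
j=2: u_2=11/45 ∈ [16/71, 23/71) → index 4
j=3: u_3=59/180 ∈ [23/71, 31/71) → index 5
j=4: u_4=37/90 ∈ [23/71, 31/71) → index 5
j=5: u_5=89/180 ∈ [35/71, 42/71) → index 7
j=6: u_6=26/45 ∈ [35/71, 42/71) → index 7
j=7: u_7=119/180 ∈ [42/71, 48/71) → index 8
j=8: u_8=67/90 ∈ [48/71, 57/71) → index 9
j=9: u_9=149/180 ∈ [57/71, 65/71) → index 10
j=10: u_10=41/45 ∈ [57/71, 65/71) → index 10
j=11: u_11=179/180 ∈ [65/71, 1) → index 11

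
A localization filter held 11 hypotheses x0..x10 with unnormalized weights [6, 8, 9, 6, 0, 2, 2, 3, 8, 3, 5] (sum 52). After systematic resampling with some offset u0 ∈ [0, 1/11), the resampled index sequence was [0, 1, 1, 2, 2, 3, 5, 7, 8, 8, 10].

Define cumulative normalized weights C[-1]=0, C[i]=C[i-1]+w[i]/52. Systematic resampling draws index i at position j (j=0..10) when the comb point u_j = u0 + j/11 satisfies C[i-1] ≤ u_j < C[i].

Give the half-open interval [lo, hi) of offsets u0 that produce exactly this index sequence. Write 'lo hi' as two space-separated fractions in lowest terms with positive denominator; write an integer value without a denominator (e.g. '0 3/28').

7/286 4/143

C = [3/26, 7/26, 23/52, 29/52, 29/52, 31/52, 33/52, 9/13, 11/13, 47/52, 1]
j=0 picked index 0: u0 ∈ [0, 3/26)
j=1 picked index 1: u0 ∈ [7/286, 51/286)
j=2 picked index 1: u0 ∈ [-19/286, 25/286)
j=3 picked index 2: u0 ∈ [-1/286, 97/572)
j=4 picked index 2: u0 ∈ [-27/286, 45/572)
j=5 picked index 3: u0 ∈ [-7/572, 59/572)
j=6 picked index 5: u0 ∈ [7/572, 29/572)
j=7 picked index 7: u0 ∈ [-1/572, 8/143)
j=8 picked index 8: u0 ∈ [-5/143, 17/143)
j=9 picked index 8: u0 ∈ [-18/143, 4/143)
j=10 picked index 10: u0 ∈ [-3/572, 1/11)
intersection: [7/286, 4/143)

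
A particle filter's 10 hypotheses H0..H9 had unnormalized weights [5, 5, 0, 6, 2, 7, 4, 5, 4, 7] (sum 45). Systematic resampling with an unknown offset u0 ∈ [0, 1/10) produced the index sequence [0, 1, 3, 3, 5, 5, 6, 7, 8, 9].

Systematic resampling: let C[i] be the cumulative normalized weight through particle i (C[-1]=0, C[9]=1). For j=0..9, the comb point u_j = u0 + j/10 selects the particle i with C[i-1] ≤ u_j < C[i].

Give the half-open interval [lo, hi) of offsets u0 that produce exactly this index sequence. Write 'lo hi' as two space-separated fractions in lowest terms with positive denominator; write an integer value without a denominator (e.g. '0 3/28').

1/45 2/45

C = [1/9, 2/9, 2/9, 16/45, 2/5, 5/9, 29/45, 34/45, 38/45, 1]
j=0 picked index 0: u0 ∈ [0, 1/9)
j=1 picked index 1: u0 ∈ [1/90, 11/90)
j=2 picked index 3: u0 ∈ [1/45, 7/45)
j=3 picked index 3: u0 ∈ [-7/90, 1/18)
j=4 picked index 5: u0 ∈ [0, 7/45)
j=5 picked index 5: u0 ∈ [-1/10, 1/18)
j=6 picked index 6: u0 ∈ [-2/45, 2/45)
j=7 picked index 7: u0 ∈ [-1/18, 1/18)
j=8 picked index 8: u0 ∈ [-2/45, 2/45)
j=9 picked index 9: u0 ∈ [-1/18, 1/10)
intersection: [1/45, 2/45)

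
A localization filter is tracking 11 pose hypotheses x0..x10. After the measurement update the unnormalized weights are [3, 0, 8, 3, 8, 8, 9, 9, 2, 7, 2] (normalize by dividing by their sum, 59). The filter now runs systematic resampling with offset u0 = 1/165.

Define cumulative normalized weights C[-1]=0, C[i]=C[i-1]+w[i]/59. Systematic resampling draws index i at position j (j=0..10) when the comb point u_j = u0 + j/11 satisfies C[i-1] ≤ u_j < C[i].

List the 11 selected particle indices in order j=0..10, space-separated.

C = [3/59, 3/59, 11/59, 14/59, 22/59, 30/59, 39/59, 48/59, 50/59, 57/59, 1]
j=0: u_0=1/165 ∈ [0, 3/59) → index 0
j=1: u_1=16/165 ∈ [3/59, 11/59) → index 2
j=2: u_2=31/165 ∈ [11/59, 14/59) → index 3
j=3: u_3=46/165 ∈ [14/59, 22/59) → index 4
j=4: u_4=61/165 ∈ [14/59, 22/59) → index 4
j=5: u_5=76/165 ∈ [22/59, 30/59) → index 5
j=6: u_6=91/165 ∈ [30/59, 39/59) → index 6
j=7: u_7=106/165 ∈ [30/59, 39/59) → index 6
j=8: u_8=11/15 ∈ [39/59, 48/59) → index 7
j=9: u_9=136/165 ∈ [48/59, 50/59) → index 8
j=10: u_10=151/165 ∈ [50/59, 57/59) → index 9

0 2 3 4 4 5 6 6 7 8 9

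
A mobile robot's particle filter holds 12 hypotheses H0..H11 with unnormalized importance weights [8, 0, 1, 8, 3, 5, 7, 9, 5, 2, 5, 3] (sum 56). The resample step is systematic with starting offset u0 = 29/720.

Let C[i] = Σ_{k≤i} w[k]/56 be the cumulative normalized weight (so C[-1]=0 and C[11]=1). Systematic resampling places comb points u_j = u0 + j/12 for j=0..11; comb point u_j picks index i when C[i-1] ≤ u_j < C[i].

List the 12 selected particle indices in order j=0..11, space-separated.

0 0 3 3 5 6 6 7 7 8 10 11

C = [1/7, 1/7, 9/56, 17/56, 5/14, 25/56, 4/7, 41/56, 23/28, 6/7, 53/56, 1]
j=0: u_0=29/720 ∈ [0, 1/7) → index 0
j=1: u_1=89/720 ∈ [0, 1/7) → index 0
j=2: u_2=149/720 ∈ [9/56, 17/56) → index 3
j=3: u_3=209/720 ∈ [9/56, 17/56) → index 3
j=4: u_4=269/720 ∈ [5/14, 25/56) → index 5
j=5: u_5=329/720 ∈ [25/56, 4/7) → index 6
j=6: u_6=389/720 ∈ [25/56, 4/7) → index 6
j=7: u_7=449/720 ∈ [4/7, 41/56) → index 7
j=8: u_8=509/720 ∈ [4/7, 41/56) → index 7
j=9: u_9=569/720 ∈ [41/56, 23/28) → index 8
j=10: u_10=629/720 ∈ [6/7, 53/56) → index 10
j=11: u_11=689/720 ∈ [53/56, 1) → index 11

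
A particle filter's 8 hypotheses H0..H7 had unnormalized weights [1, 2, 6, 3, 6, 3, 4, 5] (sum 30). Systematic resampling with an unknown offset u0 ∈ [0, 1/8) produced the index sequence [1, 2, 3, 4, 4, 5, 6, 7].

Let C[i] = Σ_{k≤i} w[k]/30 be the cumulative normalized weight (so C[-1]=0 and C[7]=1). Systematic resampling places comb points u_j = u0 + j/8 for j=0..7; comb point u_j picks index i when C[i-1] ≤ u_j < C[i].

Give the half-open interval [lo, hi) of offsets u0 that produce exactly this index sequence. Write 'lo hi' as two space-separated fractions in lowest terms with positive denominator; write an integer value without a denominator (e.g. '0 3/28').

1/20 3/40

C = [1/30, 1/10, 3/10, 2/5, 3/5, 7/10, 5/6, 1]
j=0 picked index 1: u0 ∈ [1/30, 1/10)
j=1 picked index 2: u0 ∈ [-1/40, 7/40)
j=2 picked index 3: u0 ∈ [1/20, 3/20)
j=3 picked index 4: u0 ∈ [1/40, 9/40)
j=4 picked index 4: u0 ∈ [-1/10, 1/10)
j=5 picked index 5: u0 ∈ [-1/40, 3/40)
j=6 picked index 6: u0 ∈ [-1/20, 1/12)
j=7 picked index 7: u0 ∈ [-1/24, 1/8)
intersection: [1/20, 3/40)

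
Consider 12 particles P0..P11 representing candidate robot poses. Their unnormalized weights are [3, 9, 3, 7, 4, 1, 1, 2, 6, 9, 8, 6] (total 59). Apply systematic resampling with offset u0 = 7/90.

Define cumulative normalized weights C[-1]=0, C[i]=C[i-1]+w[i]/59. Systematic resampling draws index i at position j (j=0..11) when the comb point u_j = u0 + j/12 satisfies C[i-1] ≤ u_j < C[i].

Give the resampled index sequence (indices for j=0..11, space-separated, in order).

C = [3/59, 12/59, 15/59, 22/59, 26/59, 27/59, 28/59, 30/59, 36/59, 45/59, 53/59, 1]
j=0: u_0=7/90 ∈ [3/59, 12/59) → index 1
j=1: u_1=29/180 ∈ [3/59, 12/59) → index 1
j=2: u_2=11/45 ∈ [12/59, 15/59) → index 2
j=3: u_3=59/180 ∈ [15/59, 22/59) → index 3
j=4: u_4=37/90 ∈ [22/59, 26/59) → index 4
j=5: u_5=89/180 ∈ [28/59, 30/59) → index 7
j=6: u_6=26/45 ∈ [30/59, 36/59) → index 8
j=7: u_7=119/180 ∈ [36/59, 45/59) → index 9
j=8: u_8=67/90 ∈ [36/59, 45/59) → index 9
j=9: u_9=149/180 ∈ [45/59, 53/59) → index 10
j=10: u_10=41/45 ∈ [53/59, 1) → index 11
j=11: u_11=179/180 ∈ [53/59, 1) → index 11

1 1 2 3 4 7 8 9 9 10 11 11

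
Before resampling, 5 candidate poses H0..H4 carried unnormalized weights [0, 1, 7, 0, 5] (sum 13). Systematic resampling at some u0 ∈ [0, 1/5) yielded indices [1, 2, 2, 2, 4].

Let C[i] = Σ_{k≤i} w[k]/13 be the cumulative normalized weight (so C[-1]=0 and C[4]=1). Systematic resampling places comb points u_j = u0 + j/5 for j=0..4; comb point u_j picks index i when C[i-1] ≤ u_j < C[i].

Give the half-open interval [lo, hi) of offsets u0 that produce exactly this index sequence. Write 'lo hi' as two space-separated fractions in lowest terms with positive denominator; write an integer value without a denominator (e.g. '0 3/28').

C = [0, 1/13, 8/13, 8/13, 1]
j=0 picked index 1: u0 ∈ [0, 1/13)
j=1 picked index 2: u0 ∈ [-8/65, 27/65)
j=2 picked index 2: u0 ∈ [-21/65, 14/65)
j=3 picked index 2: u0 ∈ [-34/65, 1/65)
j=4 picked index 4: u0 ∈ [-12/65, 1/5)
intersection: [0, 1/65)

0 1/65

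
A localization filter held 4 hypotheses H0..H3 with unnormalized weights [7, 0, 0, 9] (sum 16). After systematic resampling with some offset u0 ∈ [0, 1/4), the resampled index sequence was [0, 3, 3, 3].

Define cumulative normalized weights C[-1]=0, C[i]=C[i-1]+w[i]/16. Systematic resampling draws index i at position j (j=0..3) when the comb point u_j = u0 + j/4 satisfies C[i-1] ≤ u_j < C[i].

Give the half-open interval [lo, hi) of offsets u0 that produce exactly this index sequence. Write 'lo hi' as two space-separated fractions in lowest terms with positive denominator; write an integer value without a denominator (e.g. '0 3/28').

3/16 1/4

C = [7/16, 7/16, 7/16, 1]
j=0 picked index 0: u0 ∈ [0, 7/16)
j=1 picked index 3: u0 ∈ [3/16, 3/4)
j=2 picked index 3: u0 ∈ [-1/16, 1/2)
j=3 picked index 3: u0 ∈ [-5/16, 1/4)
intersection: [3/16, 1/4)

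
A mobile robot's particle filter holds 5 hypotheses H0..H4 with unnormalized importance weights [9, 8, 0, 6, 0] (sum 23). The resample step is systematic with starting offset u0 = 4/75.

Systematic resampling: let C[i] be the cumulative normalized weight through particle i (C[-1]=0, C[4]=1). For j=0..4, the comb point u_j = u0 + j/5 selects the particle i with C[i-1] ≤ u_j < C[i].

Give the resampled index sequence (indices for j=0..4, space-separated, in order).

0 0 1 1 3

C = [9/23, 17/23, 17/23, 1, 1]
j=0: u_0=4/75 ∈ [0, 9/23) → index 0
j=1: u_1=19/75 ∈ [0, 9/23) → index 0
j=2: u_2=34/75 ∈ [9/23, 17/23) → index 1
j=3: u_3=49/75 ∈ [9/23, 17/23) → index 1
j=4: u_4=64/75 ∈ [17/23, 1) → index 3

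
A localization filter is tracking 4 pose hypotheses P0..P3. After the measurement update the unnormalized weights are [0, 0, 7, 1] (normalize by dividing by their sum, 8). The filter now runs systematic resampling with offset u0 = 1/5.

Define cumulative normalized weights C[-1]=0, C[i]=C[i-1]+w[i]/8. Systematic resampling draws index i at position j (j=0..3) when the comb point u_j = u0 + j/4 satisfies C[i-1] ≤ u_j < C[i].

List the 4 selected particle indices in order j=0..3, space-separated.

C = [0, 0, 7/8, 1]
j=0: u_0=1/5 ∈ [0, 7/8) → index 2
j=1: u_1=9/20 ∈ [0, 7/8) → index 2
j=2: u_2=7/10 ∈ [0, 7/8) → index 2
j=3: u_3=19/20 ∈ [7/8, 1) → index 3

2 2 2 3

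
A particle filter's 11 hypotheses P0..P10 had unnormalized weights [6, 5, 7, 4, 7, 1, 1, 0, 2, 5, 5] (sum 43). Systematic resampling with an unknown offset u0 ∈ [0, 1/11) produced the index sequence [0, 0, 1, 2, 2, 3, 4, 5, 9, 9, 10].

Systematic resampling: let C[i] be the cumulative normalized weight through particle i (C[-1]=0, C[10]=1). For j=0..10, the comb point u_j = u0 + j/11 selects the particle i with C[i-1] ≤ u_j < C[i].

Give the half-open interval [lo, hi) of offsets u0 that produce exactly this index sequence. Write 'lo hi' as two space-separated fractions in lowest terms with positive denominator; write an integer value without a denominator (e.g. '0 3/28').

19/473 23/473

C = [6/43, 11/43, 18/43, 22/43, 29/43, 30/43, 31/43, 31/43, 33/43, 38/43, 1]
j=0 picked index 0: u0 ∈ [0, 6/43)
j=1 picked index 0: u0 ∈ [-1/11, 23/473)
j=2 picked index 1: u0 ∈ [-20/473, 35/473)
j=3 picked index 2: u0 ∈ [-8/473, 69/473)
j=4 picked index 2: u0 ∈ [-51/473, 26/473)
j=5 picked index 3: u0 ∈ [-17/473, 27/473)
j=6 picked index 4: u0 ∈ [-16/473, 61/473)
j=7 picked index 5: u0 ∈ [18/473, 29/473)
j=8 picked index 9: u0 ∈ [19/473, 74/473)
j=9 picked index 9: u0 ∈ [-24/473, 31/473)
j=10 picked index 10: u0 ∈ [-12/473, 1/11)
intersection: [19/473, 23/473)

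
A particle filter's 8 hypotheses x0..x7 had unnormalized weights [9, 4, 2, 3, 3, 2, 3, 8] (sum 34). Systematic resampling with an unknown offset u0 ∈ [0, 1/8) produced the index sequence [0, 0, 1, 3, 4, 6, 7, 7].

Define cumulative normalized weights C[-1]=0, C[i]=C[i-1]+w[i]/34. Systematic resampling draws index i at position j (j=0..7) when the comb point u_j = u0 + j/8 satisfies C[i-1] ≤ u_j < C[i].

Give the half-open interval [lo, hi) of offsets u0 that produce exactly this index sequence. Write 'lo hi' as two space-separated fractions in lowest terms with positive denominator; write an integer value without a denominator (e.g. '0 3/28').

C = [9/34, 13/34, 15/34, 9/17, 21/34, 23/34, 13/17, 1]
j=0 picked index 0: u0 ∈ [0, 9/34)
j=1 picked index 0: u0 ∈ [-1/8, 19/136)
j=2 picked index 1: u0 ∈ [1/68, 9/68)
j=3 picked index 3: u0 ∈ [9/136, 21/136)
j=4 picked index 4: u0 ∈ [1/34, 2/17)
j=5 picked index 6: u0 ∈ [7/136, 19/136)
j=6 picked index 7: u0 ∈ [1/68, 1/4)
j=7 picked index 7: u0 ∈ [-15/136, 1/8)
intersection: [9/136, 2/17)

9/136 2/17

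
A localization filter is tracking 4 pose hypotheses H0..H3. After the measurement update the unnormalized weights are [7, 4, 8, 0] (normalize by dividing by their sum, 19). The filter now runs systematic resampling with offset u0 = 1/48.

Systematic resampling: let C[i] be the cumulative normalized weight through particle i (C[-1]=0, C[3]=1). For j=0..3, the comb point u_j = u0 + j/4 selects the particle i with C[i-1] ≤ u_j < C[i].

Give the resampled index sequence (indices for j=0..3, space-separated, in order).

0 0 1 2

C = [7/19, 11/19, 1, 1]
j=0: u_0=1/48 ∈ [0, 7/19) → index 0
j=1: u_1=13/48 ∈ [0, 7/19) → index 0
j=2: u_2=25/48 ∈ [7/19, 11/19) → index 1
j=3: u_3=37/48 ∈ [11/19, 1) → index 2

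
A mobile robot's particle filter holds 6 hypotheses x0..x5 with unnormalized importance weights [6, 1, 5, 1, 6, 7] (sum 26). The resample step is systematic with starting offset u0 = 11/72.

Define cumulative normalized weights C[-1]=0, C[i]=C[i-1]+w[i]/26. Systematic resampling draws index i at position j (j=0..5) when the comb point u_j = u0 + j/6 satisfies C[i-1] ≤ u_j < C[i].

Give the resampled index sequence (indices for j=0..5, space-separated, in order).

0 2 3 4 5 5

C = [3/13, 7/26, 6/13, 1/2, 19/26, 1]
j=0: u_0=11/72 ∈ [0, 3/13) → index 0
j=1: u_1=23/72 ∈ [7/26, 6/13) → index 2
j=2: u_2=35/72 ∈ [6/13, 1/2) → index 3
j=3: u_3=47/72 ∈ [1/2, 19/26) → index 4
j=4: u_4=59/72 ∈ [19/26, 1) → index 5
j=5: u_5=71/72 ∈ [19/26, 1) → index 5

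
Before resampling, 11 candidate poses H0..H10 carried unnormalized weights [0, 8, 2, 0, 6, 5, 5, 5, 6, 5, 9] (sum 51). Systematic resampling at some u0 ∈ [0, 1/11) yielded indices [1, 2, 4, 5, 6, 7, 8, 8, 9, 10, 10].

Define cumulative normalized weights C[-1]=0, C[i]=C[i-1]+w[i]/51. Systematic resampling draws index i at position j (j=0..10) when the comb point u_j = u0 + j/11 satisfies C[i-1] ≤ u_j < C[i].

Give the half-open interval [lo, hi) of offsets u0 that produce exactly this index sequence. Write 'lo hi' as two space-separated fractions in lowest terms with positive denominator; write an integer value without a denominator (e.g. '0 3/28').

C = [0, 8/51, 10/51, 10/51, 16/51, 7/17, 26/51, 31/51, 37/51, 14/17, 1]
j=0 picked index 1: u0 ∈ [0, 8/51)
j=1 picked index 2: u0 ∈ [37/561, 59/561)
j=2 picked index 4: u0 ∈ [8/561, 74/561)
j=3 picked index 5: u0 ∈ [23/561, 26/187)
j=4 picked index 6: u0 ∈ [9/187, 82/561)
j=5 picked index 7: u0 ∈ [31/561, 86/561)
j=6 picked index 8: u0 ∈ [35/561, 101/561)
j=7 picked index 8: u0 ∈ [-16/561, 50/561)
j=8 picked index 9: u0 ∈ [-1/561, 18/187)
j=9 picked index 10: u0 ∈ [1/187, 2/11)
j=10 picked index 10: u0 ∈ [-16/187, 1/11)
intersection: [37/561, 50/561)

37/561 50/561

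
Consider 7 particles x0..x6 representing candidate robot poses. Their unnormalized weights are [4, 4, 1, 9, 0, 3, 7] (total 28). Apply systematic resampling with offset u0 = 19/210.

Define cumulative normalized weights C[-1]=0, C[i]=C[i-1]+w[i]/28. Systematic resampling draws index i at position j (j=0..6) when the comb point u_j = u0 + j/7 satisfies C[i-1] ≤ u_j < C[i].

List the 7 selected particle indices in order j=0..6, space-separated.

0 1 3 3 5 6 6

C = [1/7, 2/7, 9/28, 9/14, 9/14, 3/4, 1]
j=0: u_0=19/210 ∈ [0, 1/7) → index 0
j=1: u_1=7/30 ∈ [1/7, 2/7) → index 1
j=2: u_2=79/210 ∈ [9/28, 9/14) → index 3
j=3: u_3=109/210 ∈ [9/28, 9/14) → index 3
j=4: u_4=139/210 ∈ [9/14, 3/4) → index 5
j=5: u_5=169/210 ∈ [3/4, 1) → index 6
j=6: u_6=199/210 ∈ [3/4, 1) → index 6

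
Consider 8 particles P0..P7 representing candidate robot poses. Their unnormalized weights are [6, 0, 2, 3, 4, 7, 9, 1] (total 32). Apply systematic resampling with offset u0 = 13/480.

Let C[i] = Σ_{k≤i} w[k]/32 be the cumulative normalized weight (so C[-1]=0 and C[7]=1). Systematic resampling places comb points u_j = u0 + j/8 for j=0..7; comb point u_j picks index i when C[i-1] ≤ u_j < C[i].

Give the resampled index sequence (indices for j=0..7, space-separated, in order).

C = [3/16, 3/16, 1/4, 11/32, 15/32, 11/16, 31/32, 1]
j=0: u_0=13/480 ∈ [0, 3/16) → index 0
j=1: u_1=73/480 ∈ [0, 3/16) → index 0
j=2: u_2=133/480 ∈ [1/4, 11/32) → index 3
j=3: u_3=193/480 ∈ [11/32, 15/32) → index 4
j=4: u_4=253/480 ∈ [15/32, 11/16) → index 5
j=5: u_5=313/480 ∈ [15/32, 11/16) → index 5
j=6: u_6=373/480 ∈ [11/16, 31/32) → index 6
j=7: u_7=433/480 ∈ [11/16, 31/32) → index 6

0 0 3 4 5 5 6 6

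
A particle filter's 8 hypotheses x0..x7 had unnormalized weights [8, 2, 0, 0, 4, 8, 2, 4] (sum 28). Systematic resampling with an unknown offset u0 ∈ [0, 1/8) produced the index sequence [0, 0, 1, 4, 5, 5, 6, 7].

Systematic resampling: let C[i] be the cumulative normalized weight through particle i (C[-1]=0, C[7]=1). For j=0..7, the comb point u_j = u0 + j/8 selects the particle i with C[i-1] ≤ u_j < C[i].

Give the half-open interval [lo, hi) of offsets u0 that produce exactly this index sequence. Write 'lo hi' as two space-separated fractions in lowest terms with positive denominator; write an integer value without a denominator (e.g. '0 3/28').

1/28 3/28

C = [2/7, 5/14, 5/14, 5/14, 1/2, 11/14, 6/7, 1]
j=0 picked index 0: u0 ∈ [0, 2/7)
j=1 picked index 0: u0 ∈ [-1/8, 9/56)
j=2 picked index 1: u0 ∈ [1/28, 3/28)
j=3 picked index 4: u0 ∈ [-1/56, 1/8)
j=4 picked index 5: u0 ∈ [0, 2/7)
j=5 picked index 5: u0 ∈ [-1/8, 9/56)
j=6 picked index 6: u0 ∈ [1/28, 3/28)
j=7 picked index 7: u0 ∈ [-1/56, 1/8)
intersection: [1/28, 3/28)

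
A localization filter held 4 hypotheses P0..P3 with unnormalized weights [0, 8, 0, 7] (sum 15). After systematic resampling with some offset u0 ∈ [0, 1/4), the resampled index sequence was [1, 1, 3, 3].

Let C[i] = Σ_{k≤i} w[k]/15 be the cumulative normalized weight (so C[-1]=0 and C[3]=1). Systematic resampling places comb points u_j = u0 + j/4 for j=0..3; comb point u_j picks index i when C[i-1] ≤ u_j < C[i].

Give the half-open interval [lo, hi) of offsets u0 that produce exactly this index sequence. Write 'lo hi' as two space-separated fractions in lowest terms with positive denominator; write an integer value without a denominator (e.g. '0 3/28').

1/30 1/4

C = [0, 8/15, 8/15, 1]
j=0 picked index 1: u0 ∈ [0, 8/15)
j=1 picked index 1: u0 ∈ [-1/4, 17/60)
j=2 picked index 3: u0 ∈ [1/30, 1/2)
j=3 picked index 3: u0 ∈ [-13/60, 1/4)
intersection: [1/30, 1/4)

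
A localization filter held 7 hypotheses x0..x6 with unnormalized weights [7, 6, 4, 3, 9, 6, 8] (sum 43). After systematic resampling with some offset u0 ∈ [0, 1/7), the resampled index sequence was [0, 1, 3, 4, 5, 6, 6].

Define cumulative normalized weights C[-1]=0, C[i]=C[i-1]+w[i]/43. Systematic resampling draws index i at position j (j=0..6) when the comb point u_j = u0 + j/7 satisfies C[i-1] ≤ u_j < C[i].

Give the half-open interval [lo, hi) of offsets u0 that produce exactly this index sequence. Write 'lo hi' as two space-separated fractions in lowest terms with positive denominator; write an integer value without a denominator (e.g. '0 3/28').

C = [7/43, 13/43, 17/43, 20/43, 29/43, 35/43, 1]
j=0 picked index 0: u0 ∈ [0, 7/43)
j=1 picked index 1: u0 ∈ [6/301, 48/301)
j=2 picked index 3: u0 ∈ [33/301, 54/301)
j=3 picked index 4: u0 ∈ [11/301, 74/301)
j=4 picked index 5: u0 ∈ [31/301, 73/301)
j=5 picked index 6: u0 ∈ [30/301, 2/7)
j=6 picked index 6: u0 ∈ [-13/301, 1/7)
intersection: [33/301, 1/7)

33/301 1/7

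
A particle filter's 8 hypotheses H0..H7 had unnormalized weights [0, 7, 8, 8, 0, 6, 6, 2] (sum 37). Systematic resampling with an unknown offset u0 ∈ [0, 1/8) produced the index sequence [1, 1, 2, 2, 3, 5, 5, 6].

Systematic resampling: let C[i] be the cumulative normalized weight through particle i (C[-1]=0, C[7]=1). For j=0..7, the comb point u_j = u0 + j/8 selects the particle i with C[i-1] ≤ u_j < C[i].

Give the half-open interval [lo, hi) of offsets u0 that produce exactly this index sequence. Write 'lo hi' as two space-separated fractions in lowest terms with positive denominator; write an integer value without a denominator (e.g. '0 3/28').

0 9/296

C = [0, 7/37, 15/37, 23/37, 23/37, 29/37, 35/37, 1]
j=0 picked index 1: u0 ∈ [0, 7/37)
j=1 picked index 1: u0 ∈ [-1/8, 19/296)
j=2 picked index 2: u0 ∈ [-9/148, 23/148)
j=3 picked index 2: u0 ∈ [-55/296, 9/296)
j=4 picked index 3: u0 ∈ [-7/74, 9/74)
j=5 picked index 5: u0 ∈ [-1/296, 47/296)
j=6 picked index 5: u0 ∈ [-19/148, 5/148)
j=7 picked index 6: u0 ∈ [-27/296, 21/296)
intersection: [0, 9/296)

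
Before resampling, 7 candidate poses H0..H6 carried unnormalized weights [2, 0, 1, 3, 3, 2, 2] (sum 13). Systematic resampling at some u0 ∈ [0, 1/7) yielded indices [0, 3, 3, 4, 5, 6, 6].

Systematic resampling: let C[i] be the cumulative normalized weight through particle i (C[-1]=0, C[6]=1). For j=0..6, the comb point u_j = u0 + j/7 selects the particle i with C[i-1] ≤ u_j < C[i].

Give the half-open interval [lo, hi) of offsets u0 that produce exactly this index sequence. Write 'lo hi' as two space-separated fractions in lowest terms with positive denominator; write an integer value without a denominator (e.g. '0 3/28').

12/91 1/7

C = [2/13, 2/13, 3/13, 6/13, 9/13, 11/13, 1]
j=0 picked index 0: u0 ∈ [0, 2/13)
j=1 picked index 3: u0 ∈ [8/91, 29/91)
j=2 picked index 3: u0 ∈ [-5/91, 16/91)
j=3 picked index 4: u0 ∈ [3/91, 24/91)
j=4 picked index 5: u0 ∈ [11/91, 25/91)
j=5 picked index 6: u0 ∈ [12/91, 2/7)
j=6 picked index 6: u0 ∈ [-1/91, 1/7)
intersection: [12/91, 1/7)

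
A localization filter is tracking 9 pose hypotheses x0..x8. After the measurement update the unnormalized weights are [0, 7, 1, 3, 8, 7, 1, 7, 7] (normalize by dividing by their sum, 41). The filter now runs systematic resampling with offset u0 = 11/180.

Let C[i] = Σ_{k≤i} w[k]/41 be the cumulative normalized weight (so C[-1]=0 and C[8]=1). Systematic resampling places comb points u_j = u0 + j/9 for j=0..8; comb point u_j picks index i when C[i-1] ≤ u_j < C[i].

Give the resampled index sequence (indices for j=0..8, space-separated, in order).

1 2 4 4 5 5 7 8 8

C = [0, 7/41, 8/41, 11/41, 19/41, 26/41, 27/41, 34/41, 1]
j=0: u_0=11/180 ∈ [0, 7/41) → index 1
j=1: u_1=31/180 ∈ [7/41, 8/41) → index 2
j=2: u_2=17/60 ∈ [11/41, 19/41) → index 4
j=3: u_3=71/180 ∈ [11/41, 19/41) → index 4
j=4: u_4=91/180 ∈ [19/41, 26/41) → index 5
j=5: u_5=37/60 ∈ [19/41, 26/41) → index 5
j=6: u_6=131/180 ∈ [27/41, 34/41) → index 7
j=7: u_7=151/180 ∈ [34/41, 1) → index 8
j=8: u_8=19/20 ∈ [34/41, 1) → index 8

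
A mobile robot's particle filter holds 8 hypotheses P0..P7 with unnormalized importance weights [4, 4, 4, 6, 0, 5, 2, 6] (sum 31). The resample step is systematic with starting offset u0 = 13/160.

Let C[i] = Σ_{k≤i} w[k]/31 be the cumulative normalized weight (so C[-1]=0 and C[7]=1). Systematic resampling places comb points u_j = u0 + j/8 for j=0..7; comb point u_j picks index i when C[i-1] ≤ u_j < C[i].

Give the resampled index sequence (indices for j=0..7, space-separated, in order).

0 1 2 3 5 5 7 7

C = [4/31, 8/31, 12/31, 18/31, 18/31, 23/31, 25/31, 1]
j=0: u_0=13/160 ∈ [0, 4/31) → index 0
j=1: u_1=33/160 ∈ [4/31, 8/31) → index 1
j=2: u_2=53/160 ∈ [8/31, 12/31) → index 2
j=3: u_3=73/160 ∈ [12/31, 18/31) → index 3
j=4: u_4=93/160 ∈ [18/31, 23/31) → index 5
j=5: u_5=113/160 ∈ [18/31, 23/31) → index 5
j=6: u_6=133/160 ∈ [25/31, 1) → index 7
j=7: u_7=153/160 ∈ [25/31, 1) → index 7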